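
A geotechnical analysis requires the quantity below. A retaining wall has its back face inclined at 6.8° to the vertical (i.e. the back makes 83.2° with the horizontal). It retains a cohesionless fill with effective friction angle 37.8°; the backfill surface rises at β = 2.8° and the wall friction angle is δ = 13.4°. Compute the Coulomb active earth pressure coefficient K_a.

0.278

K_a = sin²(α+φ) / [sin²α · sin(α−δ) · (1 + √{sin(φ+δ)sin(φ−β) / (sin(α−δ)sin(α+β))})²].
With α = 83.2°, φ = 37.8°, δ = 13.4°, β = 2.8°: K_a = 0.2777.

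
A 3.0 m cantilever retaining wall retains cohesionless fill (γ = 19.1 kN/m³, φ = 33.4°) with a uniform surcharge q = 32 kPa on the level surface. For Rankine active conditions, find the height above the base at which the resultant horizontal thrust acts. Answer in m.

1.26 m

K_a = 0.2899.
Triangular part P₁ = ½K_aγH² = 24.92 at H/3 = 1.000 m; rectangular part P₂ = K_a q H = 27.83 at H/2 = 1.500 m.
ȳ = (P₁·1.000 + P₂·1.500)/(P₁+P₂) = 1.264 m.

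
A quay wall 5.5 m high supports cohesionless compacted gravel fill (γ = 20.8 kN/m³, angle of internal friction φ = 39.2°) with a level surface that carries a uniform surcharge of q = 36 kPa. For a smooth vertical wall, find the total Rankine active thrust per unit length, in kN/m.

K_a = tan²(45° − φ/2) = 0.2255.
Soil triangle: ½ K_a γ H² = 0.5×0.2255×20.8×5.5² = 70.93 kN/m.
Surcharge rectangle: K_a q H = 0.2255×36×5.5 = 44.64 kN/m.
Total = 70.93 + 44.64 = 115.6 kN/m.

116 kN/m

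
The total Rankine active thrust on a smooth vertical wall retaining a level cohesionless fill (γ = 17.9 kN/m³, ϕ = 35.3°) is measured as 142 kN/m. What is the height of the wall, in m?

K_a = 0.2675. P_a = ½ K_a γ H² ⇒ H = √(2P_a/(K_a γ)).
H = √(2×142/(0.2675×17.9)) = 7.701 m.

7.70 m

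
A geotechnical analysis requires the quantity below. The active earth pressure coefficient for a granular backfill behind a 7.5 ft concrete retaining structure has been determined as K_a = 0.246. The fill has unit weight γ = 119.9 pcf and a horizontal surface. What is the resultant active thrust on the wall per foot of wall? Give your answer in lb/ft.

P = ½ K_a γ H² = 0.5 × 0.246 × 119.9 × 7.5² = 829.6 lb/ft.

830 lb/ft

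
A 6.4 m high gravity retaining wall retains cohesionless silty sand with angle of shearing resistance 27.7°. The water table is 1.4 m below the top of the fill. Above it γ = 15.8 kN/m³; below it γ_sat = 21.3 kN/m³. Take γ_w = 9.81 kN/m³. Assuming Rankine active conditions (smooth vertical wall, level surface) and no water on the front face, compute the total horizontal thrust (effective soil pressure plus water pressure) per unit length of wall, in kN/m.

K_a = tan²(45° − φ/2) = 0.3653.
γ' = 21.3 − 9.81 = 11.49 kN/m³. Depth below WT = 5.0 m.
σ'_h at WT = K_a γ d_w = 8.081 kPa; at base = 8.081 + K_a γ' × 5.0 = 29.07 kPa.
P₁ (0–1.4 m) = ½×8.081×1.4 = 5.657. P₂ (1.4–6.4 m) = ½(8.081+29.07)×5.0 = 92.88.
P_w = ½ γ_w h₂² = 0.5×9.81×5.0² = 122.6. Total = 5.657+92.88+122.6 = 221.2 kN/m.

221 kN/m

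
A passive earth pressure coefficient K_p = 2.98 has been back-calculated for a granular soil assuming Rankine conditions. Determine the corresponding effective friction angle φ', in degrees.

29.8°

K_p = (1+sin φ)/(1−sin φ) ⇒ sin φ = (K_p − 1)/(K_p + 1) = 0.4975.
φ = arcsin(0.4975) = 29.83°.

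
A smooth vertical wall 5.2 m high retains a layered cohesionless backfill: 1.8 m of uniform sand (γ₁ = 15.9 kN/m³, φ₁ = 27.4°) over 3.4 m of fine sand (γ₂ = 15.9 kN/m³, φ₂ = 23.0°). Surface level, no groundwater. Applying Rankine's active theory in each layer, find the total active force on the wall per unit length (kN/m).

92.4 kN/m

K_a1 = tan²(45°−27.4°/2) = 0.3697; K_a2 = tan²(45°−23.0°/2) = 0.4381.
Layer 1: σ at base = K_a1 γ₁ h₁ = 10.58 kPa; P₁ = ½×10.58×1.8 = 9.522.
Layer 2: σ_v at top = γ₁h₁ = 28.62; σ_h top = K_a2×28.62 = 12.54; σ_h base = K_a2×(28.62+15.9×3.4) = 36.22.
P₂ = ½(12.54+36.22)×3.4 = 82.89. Total P_a = 9.522+82.89 = 92.41 kN/m.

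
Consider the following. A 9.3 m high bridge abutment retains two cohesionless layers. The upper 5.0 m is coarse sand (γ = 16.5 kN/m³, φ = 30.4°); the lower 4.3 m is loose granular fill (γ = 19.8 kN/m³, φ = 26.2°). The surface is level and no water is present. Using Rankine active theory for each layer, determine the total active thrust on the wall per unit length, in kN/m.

K_a1 = tan²(45°−30.4°/2) = 0.3280; K_a2 = tan²(45°−26.2°/2) = 0.3874.
Layer 1: σ at base = K_a1 γ₁ h₁ = 27.06 kPa; P₁ = ½×27.06×5.0 = 67.65.
Layer 2: σ_v at top = γ₁h₁ = 82.50; σ_h top = K_a2×82.50 = 31.96; σ_h base = K_a2×(82.50+19.8×4.3) = 64.95.
P₂ = ½(31.96+64.95)×4.3 = 208.4. Total P_a = 67.65+208.4 = 276.0 kN/m.

276 kN/m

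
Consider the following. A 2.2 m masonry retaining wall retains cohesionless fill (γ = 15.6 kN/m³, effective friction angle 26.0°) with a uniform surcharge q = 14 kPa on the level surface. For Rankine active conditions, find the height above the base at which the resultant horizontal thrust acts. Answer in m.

K_a = 0.3905.
Triangular part P₁ = ½K_aγH² = 14.74 at H/3 = 0.7333 m; rectangular part P₂ = K_a q H = 12.03 at H/2 = 1.100 m.
ȳ = (P₁·0.7333 + P₂·1.100)/(P₁+P₂) = 0.8981 m.

0.898 m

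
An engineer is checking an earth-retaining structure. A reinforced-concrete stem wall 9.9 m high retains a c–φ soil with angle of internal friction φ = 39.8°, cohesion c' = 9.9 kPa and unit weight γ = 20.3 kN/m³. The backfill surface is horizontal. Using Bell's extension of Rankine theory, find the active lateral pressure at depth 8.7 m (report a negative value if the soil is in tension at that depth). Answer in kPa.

29.5 kPa

K_a = (1 − sin φ)/(1 + sin φ) = 0.2194.
σ_a = K_a γ z − 2c√K_a = 0.2194×20.3×8.7 − 2×9.9×0.4684 = 29.48 kPa.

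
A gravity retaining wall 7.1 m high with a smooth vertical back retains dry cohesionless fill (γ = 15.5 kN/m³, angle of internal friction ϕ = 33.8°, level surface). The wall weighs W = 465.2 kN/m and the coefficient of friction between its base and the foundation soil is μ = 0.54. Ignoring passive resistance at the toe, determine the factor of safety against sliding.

K_a = tan²(45° − 33.8°/2) = 0.2851.
P_a = ½K_aγH² = 0.5×0.2851×15.5×7.1² = 111.4 kN/m, acting at H/3 = 2.367 m above the base.
FS_sliding = μW / P_a = 0.54×465.2 / 111.4 = 2.255.

2.26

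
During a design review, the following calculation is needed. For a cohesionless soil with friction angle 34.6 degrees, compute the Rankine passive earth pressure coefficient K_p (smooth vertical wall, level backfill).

K_p = (1 + sin φ)/(1 − sin φ) = tan²(45° + 34.6°/2) = 3.628.

3.63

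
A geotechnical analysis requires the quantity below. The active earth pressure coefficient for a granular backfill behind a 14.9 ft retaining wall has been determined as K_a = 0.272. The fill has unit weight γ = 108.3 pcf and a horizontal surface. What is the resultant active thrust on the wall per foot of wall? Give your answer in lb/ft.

3270 lb/ft

P = ½ K_a γ H² = 0.5 × 0.272 × 108.3 × 14.9² = 3270 lb/ft.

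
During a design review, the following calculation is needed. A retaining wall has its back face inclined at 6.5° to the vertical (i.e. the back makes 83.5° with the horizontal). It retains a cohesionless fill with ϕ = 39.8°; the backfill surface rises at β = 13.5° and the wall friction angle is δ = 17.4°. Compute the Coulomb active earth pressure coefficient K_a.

0.288

K_a = sin²(α+φ) / [sin²α · sin(α−δ) · (1 + √{sin(φ+δ)sin(φ−β) / (sin(α−δ)sin(α+β))})²].
With α = 83.5°, φ = 39.8°, δ = 17.4°, β = 13.5°: K_a = 0.2876.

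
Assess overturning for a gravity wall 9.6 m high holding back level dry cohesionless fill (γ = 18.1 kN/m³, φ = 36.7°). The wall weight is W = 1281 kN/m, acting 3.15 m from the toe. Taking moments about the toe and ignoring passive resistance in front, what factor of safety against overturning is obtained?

6.00

K_a = tan²(45° − 36.7°/2) = 0.2519.
P_a = ½K_aγH² = 0.5×0.2519×18.1×9.6² = 210.1 kN/m, acting at H/3 = 3.200 m above the base.
Overturning moment M_o = P_a × H/3 = 210.1 × 3.200 = 672.2.
Resisting moment M_r = W × 3.15 = 1281 × 3.15 = 4035.
FS_overturning = M_r/M_o = 4035/672.2 = 6.003.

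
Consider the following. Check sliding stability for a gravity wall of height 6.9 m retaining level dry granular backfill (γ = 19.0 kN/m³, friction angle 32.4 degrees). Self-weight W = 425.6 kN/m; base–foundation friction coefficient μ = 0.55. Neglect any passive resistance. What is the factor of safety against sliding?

1.71

K_a = tan²(45° − 32.4°/2) = 0.3022.
P_a = ½K_aγH² = 0.5×0.3022×19.0×6.9² = 136.7 kN/m, acting at H/3 = 2.300 m above the base.
FS_sliding = μW / P_a = 0.55×425.6 / 136.7 = 1.712.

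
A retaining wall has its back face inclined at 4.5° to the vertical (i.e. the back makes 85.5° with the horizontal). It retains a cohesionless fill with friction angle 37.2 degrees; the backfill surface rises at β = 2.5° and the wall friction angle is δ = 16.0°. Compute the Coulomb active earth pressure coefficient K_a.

0.264

K_a = sin²(α+φ) / [sin²α · sin(α−δ) · (1 + √{sin(φ+δ)sin(φ−β) / (sin(α−δ)sin(α+β))})²].
With α = 85.5°, φ = 37.2°, δ = 16.0°, β = 2.5°: K_a = 0.2639.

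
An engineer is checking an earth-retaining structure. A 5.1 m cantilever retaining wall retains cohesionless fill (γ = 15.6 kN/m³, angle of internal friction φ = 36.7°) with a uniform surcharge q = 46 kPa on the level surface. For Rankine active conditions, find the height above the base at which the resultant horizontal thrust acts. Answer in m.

K_a = 0.2519.
Triangular part P₁ = ½K_aγH² = 51.10 at H/3 = 1.700 m; rectangular part P₂ = K_a q H = 59.09 at H/2 = 2.550 m.
ȳ = (P₁·1.700 + P₂·2.550)/(P₁+P₂) = 2.156 m.

2.16 m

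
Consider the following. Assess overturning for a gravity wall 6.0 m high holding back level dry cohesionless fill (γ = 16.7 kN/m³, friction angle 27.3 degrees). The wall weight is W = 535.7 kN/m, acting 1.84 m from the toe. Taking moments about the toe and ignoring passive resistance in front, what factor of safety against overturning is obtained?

K_a = tan²(45° − 27.3°/2) = 0.3711.
P_a = ½K_aγH² = 0.5×0.3711×16.7×6.0² = 111.6 kN/m, acting at H/3 = 2.000 m above the base.
Overturning moment M_o = P_a × H/3 = 111.6 × 2.000 = 223.1.
Resisting moment M_r = W × 1.84 = 535.7 × 1.84 = 985.7.
FS_overturning = M_r/M_o = 985.7/223.1 = 4.418.

4.42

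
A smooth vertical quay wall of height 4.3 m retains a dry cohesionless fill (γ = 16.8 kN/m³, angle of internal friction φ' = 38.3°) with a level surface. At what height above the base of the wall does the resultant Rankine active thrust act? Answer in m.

1.43 m

K_a = 0.2347.
The pressure distribution is triangular, so the resultant acts at H/3 above the base = 4.3/3 = 1.433 m.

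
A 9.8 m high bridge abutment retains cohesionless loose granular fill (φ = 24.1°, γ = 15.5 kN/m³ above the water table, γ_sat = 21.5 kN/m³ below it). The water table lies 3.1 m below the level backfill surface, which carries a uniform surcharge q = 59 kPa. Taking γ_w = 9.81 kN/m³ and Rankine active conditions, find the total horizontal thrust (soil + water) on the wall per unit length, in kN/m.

740 kN/m

K_a = tan²(45° − φ/2) = 0.4201.
γ' = 21.5 − 9.81 = 11.69 kN/m³. h₂ = H − d_w = 6.7 m.
σ'_h: at surface K_a·q = 24.79; at WT K_a(q+γd_w) = 44.97; at base K_a(q+γd_w+γ'h₂) = 77.88 kPa.
P₁ = ½(24.79+44.97)×3.1 = 108.1; P₂ = ½(44.97+77.88)×6.7 = 411.6; P_w = ½γ_w h₂² = 220.2.
Total = 108.1+411.6+220.2 = 739.9 kN/m.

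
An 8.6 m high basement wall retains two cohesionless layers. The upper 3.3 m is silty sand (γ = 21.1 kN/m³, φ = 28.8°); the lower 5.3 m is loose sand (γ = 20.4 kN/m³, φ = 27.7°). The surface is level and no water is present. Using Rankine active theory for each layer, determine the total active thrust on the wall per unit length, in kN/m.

280 kN/m

K_a1 = tan²(45°−28.8°/2) = 0.3498; K_a2 = tan²(45°−27.7°/2) = 0.3653.
Layer 1: σ at base = K_a1 γ₁ h₁ = 24.35 kPa; P₁ = ½×24.35×3.3 = 40.18.
Layer 2: σ_v at top = γ₁h₁ = 69.63; σ_h top = K_a2×69.63 = 25.44; σ_h base = K_a2×(69.63+20.4×5.3) = 64.94.
P₂ = ½(25.44+64.94)×5.3 = 239.5. Total P_a = 40.18+239.5 = 279.7 kN/m.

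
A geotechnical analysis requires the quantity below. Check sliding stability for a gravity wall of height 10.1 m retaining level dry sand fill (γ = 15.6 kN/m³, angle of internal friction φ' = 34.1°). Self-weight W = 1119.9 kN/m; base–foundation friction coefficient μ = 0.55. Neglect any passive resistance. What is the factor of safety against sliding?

2.75

K_a = tan²(45° − 34.1°/2) = 0.2815.
P_a = ½K_aγH² = 0.5×0.2815×15.6×10.1² = 224.0 kN/m, acting at H/3 = 3.367 m above the base.
FS_sliding = μW / P_a = 0.55×1119.9 / 224.0 = 2.750.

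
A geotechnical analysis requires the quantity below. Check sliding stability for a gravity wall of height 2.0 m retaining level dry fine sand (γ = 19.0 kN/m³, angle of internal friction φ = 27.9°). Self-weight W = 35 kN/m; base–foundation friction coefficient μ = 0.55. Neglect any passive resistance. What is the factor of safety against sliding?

1.40

K_a = tan²(45° − 27.9°/2) = 0.3625.
P_a = ½K_aγH² = 0.5×0.3625×19.0×2.0² = 13.77 kN/m, acting at H/3 = 0.6667 m above the base.
FS_sliding = μW / P_a = 0.55×35 / 13.77 = 1.398.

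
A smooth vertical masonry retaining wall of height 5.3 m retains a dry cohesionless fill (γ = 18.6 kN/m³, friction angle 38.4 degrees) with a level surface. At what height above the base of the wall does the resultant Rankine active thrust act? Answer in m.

K_a = 0.2337.
The pressure distribution is triangular, so the resultant acts at H/3 above the base = 5.3/3 = 1.767 m.

1.77 m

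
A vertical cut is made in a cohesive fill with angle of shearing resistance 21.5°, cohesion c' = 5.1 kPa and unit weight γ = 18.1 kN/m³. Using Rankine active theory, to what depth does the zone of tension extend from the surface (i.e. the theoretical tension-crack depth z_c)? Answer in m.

K_a = tan²(45° − 21.5°/2) = 0.4636; √K_a = 0.6809.
The active pressure is zero where K_a γ z = 2c√K_a, so z_c = 2c/(γ√K_a) = 2×5.1/(18.1×0.6809) = 0.8277 m.

0.828 m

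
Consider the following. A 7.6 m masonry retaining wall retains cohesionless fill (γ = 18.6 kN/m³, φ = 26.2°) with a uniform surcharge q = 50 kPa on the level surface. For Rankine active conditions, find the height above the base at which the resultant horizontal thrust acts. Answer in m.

K_a = 0.3874.
Triangular part P₁ = ½K_aγH² = 208.1 at H/3 = 2.533 m; rectangular part P₂ = K_a q H = 147.2 at H/2 = 3.800 m.
ȳ = (P₁·2.533 + P₂·3.800)/(P₁+P₂) = 3.058 m.

3.06 m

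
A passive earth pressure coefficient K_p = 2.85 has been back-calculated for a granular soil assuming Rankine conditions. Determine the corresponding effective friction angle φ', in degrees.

28.7°

K_p = (1+sin φ)/(1−sin φ) ⇒ sin φ = (K_p − 1)/(K_p + 1) = 0.4805.
φ = arcsin(0.4805) = 28.72°.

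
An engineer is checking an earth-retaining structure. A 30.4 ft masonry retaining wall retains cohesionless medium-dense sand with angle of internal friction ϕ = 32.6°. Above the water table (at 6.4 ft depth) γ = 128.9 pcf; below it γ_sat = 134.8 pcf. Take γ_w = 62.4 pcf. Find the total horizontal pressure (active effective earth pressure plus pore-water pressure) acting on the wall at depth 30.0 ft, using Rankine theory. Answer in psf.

2230 psf

K_a = (1 − sin φ)/(1 + sin φ) = 0.2997.
γ' = 134.8 − 62.4 = 72.40 pcf.
Effective vertical stress at 30.0 ft: σ'_v = 128.9×6.4 + 72.40×23.6 = 2534 psf.
σ'_h = K_a σ'_v = 0.2997 × 2534 = 759.4 psf; u = γ_w × 23.6 = 1473 psf.
Total σ_h = 759.4 + 1473 = 2232 psf.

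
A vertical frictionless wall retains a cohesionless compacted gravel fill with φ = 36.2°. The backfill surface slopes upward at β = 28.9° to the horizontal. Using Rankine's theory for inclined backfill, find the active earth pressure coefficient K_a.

0.386

K_a = cos β · (cos β − √(cos²β − cos²φ)) / (cos β + √(cos²β − cos²φ)).
cos β = 0.8755, cos φ = 0.8070, √(cos²β − cos²φ) = 0.3395.
K_a = 0.8755 × (0.8755 − 0.3395)/(0.8755 + 0.3395) = 0.3862.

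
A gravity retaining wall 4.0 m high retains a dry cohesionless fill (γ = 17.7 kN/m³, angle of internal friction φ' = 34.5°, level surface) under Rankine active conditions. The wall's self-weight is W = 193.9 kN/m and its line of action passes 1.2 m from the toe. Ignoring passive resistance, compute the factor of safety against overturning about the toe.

4.45

K_a = tan²(45° − 34.5°/2) = 0.2768.
P_a = ½K_aγH² = 0.5×0.2768×17.7×4.0² = 39.20 kN/m, acting at H/3 = 1.333 m above the base.
Overturning moment M_o = P_a × H/3 = 39.20 × 1.333 = 52.26.
Resisting moment M_r = W × 1.2 = 193.9 × 1.2 = 232.7.
FS_overturning = M_r/M_o = 232.7/52.26 = 4.452.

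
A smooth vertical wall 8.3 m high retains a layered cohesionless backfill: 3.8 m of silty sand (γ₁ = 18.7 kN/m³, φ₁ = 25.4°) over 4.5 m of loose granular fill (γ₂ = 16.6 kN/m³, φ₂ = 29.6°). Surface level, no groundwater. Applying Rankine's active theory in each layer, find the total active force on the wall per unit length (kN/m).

219 kN/m

K_a1 = tan²(45°−25.4°/2) = 0.3996; K_a2 = tan²(45°−29.6°/2) = 0.3387.
Layer 1: σ at base = K_a1 γ₁ h₁ = 28.40 kPa; P₁ = ½×28.40×3.8 = 53.96.
Layer 2: σ_v at top = γ₁h₁ = 71.06; σ_h top = K_a2×71.06 = 24.07; σ_h base = K_a2×(71.06+16.6×4.5) = 49.37.
P₂ = ½(24.07+49.37)×4.5 = 165.3. Total P_a = 53.96+165.3 = 219.2 kN/m.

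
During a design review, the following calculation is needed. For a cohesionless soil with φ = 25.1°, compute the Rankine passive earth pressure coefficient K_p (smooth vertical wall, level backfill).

K_p = (1 + sin φ)/(1 − sin φ) = tan²(45° + 25.1°/2) = 2.473.

2.47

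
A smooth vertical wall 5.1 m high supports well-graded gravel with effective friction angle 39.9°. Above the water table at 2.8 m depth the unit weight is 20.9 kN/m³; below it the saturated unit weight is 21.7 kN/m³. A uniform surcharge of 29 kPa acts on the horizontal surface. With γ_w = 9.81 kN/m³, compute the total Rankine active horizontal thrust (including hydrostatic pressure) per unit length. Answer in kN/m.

112 kN/m

K_a = tan²(45° − φ/2) = 0.2184.
γ' = 21.7 − 9.81 = 11.89 kN/m³. h₂ = H − d_w = 2.3 m.
σ'_h: at surface K_a·q = 6.335; at WT K_a(q+γd_w) = 19.12; at base K_a(q+γd_w+γ'h₂) = 25.09 kPa.
P₁ = ½(6.335+19.12)×2.8 = 35.63; P₂ = ½(19.12+25.09)×2.3 = 50.84; P_w = ½γ_w h₂² = 25.95.
Total = 35.63+50.84+25.95 = 112.4 kN/m.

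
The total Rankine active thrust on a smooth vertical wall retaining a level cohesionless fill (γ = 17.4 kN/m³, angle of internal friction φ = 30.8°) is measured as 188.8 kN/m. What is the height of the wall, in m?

8.20 m

K_a = 0.3227. P_a = ½ K_a γ H² ⇒ H = √(2P_a/(K_a γ)).
H = √(2×188.8/(0.3227×17.4)) = 8.200 m.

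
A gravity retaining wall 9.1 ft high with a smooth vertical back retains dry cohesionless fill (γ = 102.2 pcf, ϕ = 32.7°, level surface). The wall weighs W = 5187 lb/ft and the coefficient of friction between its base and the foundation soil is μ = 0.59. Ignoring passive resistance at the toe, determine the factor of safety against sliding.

K_a = tan²(45° − 32.7°/2) = 0.2985.
P_a = ½K_aγH² = 0.5×0.2985×102.2×9.1² = 1263 lb/ft, acting at H/3 = 3.033 ft above the base.
FS_sliding = μW / P_a = 0.59×5187 / 1263 = 2.423.

2.42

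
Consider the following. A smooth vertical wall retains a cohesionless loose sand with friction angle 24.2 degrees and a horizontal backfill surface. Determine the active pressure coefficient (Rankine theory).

0.419

K_a = tan²(45° − φ/2) = tan²(32.90°) = 0.4185.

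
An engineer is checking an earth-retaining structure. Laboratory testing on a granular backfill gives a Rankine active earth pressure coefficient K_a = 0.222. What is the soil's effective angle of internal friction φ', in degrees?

39.5°

K_a = tan²(45° − φ/2) ⇒ 45° − φ/2 = arctan(√0.222) = 25.23°.
φ = 2(45° − 25.23°) = 39.54°.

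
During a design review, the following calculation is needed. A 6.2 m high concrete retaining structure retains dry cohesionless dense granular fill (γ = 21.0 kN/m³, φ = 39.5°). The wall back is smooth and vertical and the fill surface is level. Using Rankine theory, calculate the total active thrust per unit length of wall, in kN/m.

K_a = tan²(45° − φ/2) = 0.2224.
P_a = ½ K_a γ H² = 0.5 × 0.2224 × 21.0 × 6.2² = 89.78 kN/m.

89.8 kN/m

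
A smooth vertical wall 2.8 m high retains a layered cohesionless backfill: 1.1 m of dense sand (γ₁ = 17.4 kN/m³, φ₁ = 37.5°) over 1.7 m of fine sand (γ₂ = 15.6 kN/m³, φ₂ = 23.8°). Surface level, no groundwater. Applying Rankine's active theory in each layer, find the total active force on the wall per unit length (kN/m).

26.0 kN/m

K_a1 = tan²(45°−37.5°/2) = 0.2432; K_a2 = tan²(45°−23.8°/2) = 0.4250.
Layer 1: σ at base = K_a1 γ₁ h₁ = 4.655 kPa; P₁ = ½×4.655×1.1 = 2.560.
Layer 2: σ_v at top = γ₁h₁ = 19.14; σ_h top = K_a2×19.14 = 8.134; σ_h base = K_a2×(19.14+15.6×1.7) = 19.40.
P₂ = ½(8.134+19.40)×1.7 = 23.41. Total P_a = 2.560+23.41 = 25.97 kN/m.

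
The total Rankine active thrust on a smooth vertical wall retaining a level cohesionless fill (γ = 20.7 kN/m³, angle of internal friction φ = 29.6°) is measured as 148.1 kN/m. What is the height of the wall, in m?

6.50 m

K_a = 0.3387. P_a = ½ K_a γ H² ⇒ H = √(2P_a/(K_a γ)).
H = √(2×148.1/(0.3387×20.7)) = 6.499 m.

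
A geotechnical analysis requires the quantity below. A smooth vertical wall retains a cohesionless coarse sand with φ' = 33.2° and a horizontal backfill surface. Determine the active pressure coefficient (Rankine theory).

K_a = (1 − sin φ)/(1 + sin φ) = (1 − sin 33.2°)/(1 + sin 33.2°) = 0.2924.

0.292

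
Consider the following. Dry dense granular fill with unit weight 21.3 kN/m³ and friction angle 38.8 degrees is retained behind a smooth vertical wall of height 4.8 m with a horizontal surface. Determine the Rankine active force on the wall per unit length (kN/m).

56.3 kN/m

K_a = tan²(45° − φ/2) = 0.2296.
P_a = ½ K_a γ H² = 0.5 × 0.2296 × 21.3 × 4.8² = 56.33 kN/m.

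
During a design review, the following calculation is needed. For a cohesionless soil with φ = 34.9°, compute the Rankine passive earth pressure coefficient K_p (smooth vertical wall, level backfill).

K_p = (1 + sin φ)/(1 − sin φ) = tan²(45° + 34.9°/2) = 3.674.

3.67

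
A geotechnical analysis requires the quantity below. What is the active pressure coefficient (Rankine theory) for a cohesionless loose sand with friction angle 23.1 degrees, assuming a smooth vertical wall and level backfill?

0.436

K_a = (1 − sin φ)/(1 + sin φ) = (1 − sin 23.1°)/(1 + sin 23.1°) = 0.4364.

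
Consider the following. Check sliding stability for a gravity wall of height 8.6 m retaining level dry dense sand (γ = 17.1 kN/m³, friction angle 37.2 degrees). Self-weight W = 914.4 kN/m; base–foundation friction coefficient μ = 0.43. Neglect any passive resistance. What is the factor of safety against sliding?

2.52

K_a = tan²(45° − 37.2°/2) = 0.2464.
P_a = ½K_aγH² = 0.5×0.2464×17.1×8.6² = 155.8 kN/m, acting at H/3 = 2.867 m above the base.
FS_sliding = μW / P_a = 0.43×914.4 / 155.8 = 2.523.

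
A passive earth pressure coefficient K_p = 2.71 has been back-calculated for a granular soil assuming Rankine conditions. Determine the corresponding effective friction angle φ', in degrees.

K_p = (1+sin φ)/(1−sin φ) ⇒ sin φ = (K_p − 1)/(K_p + 1) = 0.4609.
φ = arcsin(0.4609) = 27.45°.

27.4°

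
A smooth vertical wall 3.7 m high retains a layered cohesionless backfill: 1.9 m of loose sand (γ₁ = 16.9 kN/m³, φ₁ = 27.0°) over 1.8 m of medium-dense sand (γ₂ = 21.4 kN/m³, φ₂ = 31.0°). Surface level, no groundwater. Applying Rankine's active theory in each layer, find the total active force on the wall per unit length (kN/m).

K_a1 = tan²(45°−27.0°/2) = 0.3755; K_a2 = tan²(45°−31.0°/2) = 0.3201.
Layer 1: σ at base = K_a1 γ₁ h₁ = 12.06 kPa; P₁ = ½×12.06×1.9 = 11.46.
Layer 2: σ_v at top = γ₁h₁ = 32.11; σ_h top = K_a2×32.11 = 10.28; σ_h base = K_a2×(32.11+21.4×1.8) = 22.61.
P₂ = ½(10.28+22.61)×1.8 = 29.60. Total P_a = 11.46+29.60 = 41.05 kN/m.

41.1 kN/m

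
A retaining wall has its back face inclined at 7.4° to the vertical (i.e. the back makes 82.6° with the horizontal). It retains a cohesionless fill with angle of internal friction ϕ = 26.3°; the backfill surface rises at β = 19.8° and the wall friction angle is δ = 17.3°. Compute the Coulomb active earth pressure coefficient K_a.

K_a = sin²(α+φ) / [sin²α · sin(α−δ) · (1 + √{sin(φ+δ)sin(φ−β) / (sin(α−δ)sin(α+β))})²].
With α = 82.6°, φ = 26.3°, δ = 17.3°, β = 19.8°: K_a = 0.5959.

0.596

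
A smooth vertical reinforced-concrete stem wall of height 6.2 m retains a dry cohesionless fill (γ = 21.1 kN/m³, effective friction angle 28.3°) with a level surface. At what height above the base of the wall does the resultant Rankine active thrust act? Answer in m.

2.07 m

K_a = 0.3568.
The pressure distribution is triangular, so the resultant acts at H/3 above the base = 6.2/3 = 2.067 m.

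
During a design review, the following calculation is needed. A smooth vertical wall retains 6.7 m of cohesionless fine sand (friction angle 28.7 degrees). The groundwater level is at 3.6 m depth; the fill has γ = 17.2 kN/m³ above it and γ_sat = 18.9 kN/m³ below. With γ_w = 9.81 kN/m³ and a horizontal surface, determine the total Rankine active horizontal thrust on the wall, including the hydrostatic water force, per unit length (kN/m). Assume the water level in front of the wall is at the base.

169 kN/m

K_a = tan²(45° − φ/2) = 0.3511.
γ' = 18.9 − 9.81 = 9.090 kN/m³. Depth below WT = 3.1 m.
σ'_h at WT = K_a γ d_w = 21.74 kPa; at base = 21.74 + K_a γ' × 3.1 = 31.64 kPa.
P₁ (0–3.6 m) = ½×21.74×3.6 = 39.14. P₂ (3.6–6.7 m) = ½(21.74+31.64)×3.1 = 82.74.
P_w = ½ γ_w h₂² = 0.5×9.81×3.1² = 47.14. Total = 39.14+82.74+47.14 = 169.0 kN/m.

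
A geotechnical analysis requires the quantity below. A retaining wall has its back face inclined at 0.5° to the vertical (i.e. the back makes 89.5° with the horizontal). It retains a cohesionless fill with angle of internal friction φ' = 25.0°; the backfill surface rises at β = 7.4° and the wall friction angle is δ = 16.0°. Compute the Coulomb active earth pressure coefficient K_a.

0.407

K_a = sin²(α+φ) / [sin²α · sin(α−δ) · (1 + √{sin(φ+δ)sin(φ−β) / (sin(α−δ)sin(α+β))})²].
With α = 89.5°, φ = 25.0°, δ = 16.0°, β = 7.4°: K_a = 0.4071.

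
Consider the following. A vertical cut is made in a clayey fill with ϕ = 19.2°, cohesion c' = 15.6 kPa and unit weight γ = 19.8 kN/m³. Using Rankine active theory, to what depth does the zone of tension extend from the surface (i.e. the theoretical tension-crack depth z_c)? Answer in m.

K_a = tan²(45° − 19.2°/2) = 0.5050; √K_a = 0.7107.
The active pressure is zero where K_a γ z = 2c√K_a, so z_c = 2c/(γ√K_a) = 2×15.6/(19.8×0.7107) = 2.217 m.

2.22 m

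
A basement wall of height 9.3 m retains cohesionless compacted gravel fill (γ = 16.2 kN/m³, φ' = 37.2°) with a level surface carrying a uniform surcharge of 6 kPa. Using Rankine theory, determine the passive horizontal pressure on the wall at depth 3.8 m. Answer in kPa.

274 kPa

K_p = (1 + sin φ)/(1 − sin φ) = 4.058.
σ_v = γz + q = 16.2 × 3.8 + 6 = 67.56 kPa.
σ_h = K_p σ_v = 4.058 × 67.56 = 274.2 kPa.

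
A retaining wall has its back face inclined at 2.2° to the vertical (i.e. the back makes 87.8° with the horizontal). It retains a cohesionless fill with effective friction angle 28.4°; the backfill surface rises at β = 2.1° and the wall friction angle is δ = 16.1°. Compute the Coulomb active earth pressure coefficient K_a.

K_a = sin²(α+φ) / [sin²α · sin(α−δ) · (1 + √{sin(φ+δ)sin(φ−β) / (sin(α−δ)sin(α+β))})²].
With α = 87.8°, φ = 28.4°, δ = 16.1°, β = 2.1°: K_a = 0.3437.

0.344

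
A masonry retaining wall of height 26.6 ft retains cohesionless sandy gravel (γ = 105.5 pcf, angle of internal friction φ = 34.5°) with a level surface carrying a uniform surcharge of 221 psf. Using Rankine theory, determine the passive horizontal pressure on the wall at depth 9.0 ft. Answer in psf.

4230 psf

K_p = (1 + sin φ)/(1 − sin φ) = 3.613.
σ_v = γz + q = 105.5 × 9.0 + 221 = 1170 psf.
σ_h = K_p σ_v = 3.613 × 1170 = 4229 psf.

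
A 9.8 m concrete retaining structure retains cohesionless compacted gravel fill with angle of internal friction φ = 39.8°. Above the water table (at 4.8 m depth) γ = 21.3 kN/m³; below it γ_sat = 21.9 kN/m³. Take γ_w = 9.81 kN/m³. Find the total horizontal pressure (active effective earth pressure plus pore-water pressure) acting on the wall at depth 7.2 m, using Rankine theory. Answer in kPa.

52.3 kPa

K_a = (1 − sin φ)/(1 + sin φ) = 0.2194.
γ' = 21.9 − 9.81 = 12.09 kN/m³.
Effective vertical stress at 7.2 m: σ'_v = 21.3×4.8 + 12.09×2.40 = 131.3 kPa.
σ'_h = K_a σ'_v = 0.2194 × 131.3 = 28.80 kPa; u = γ_w × 2.40 = 23.54 kPa.
Total σ_h = 28.80 + 23.54 = 52.35 kPa.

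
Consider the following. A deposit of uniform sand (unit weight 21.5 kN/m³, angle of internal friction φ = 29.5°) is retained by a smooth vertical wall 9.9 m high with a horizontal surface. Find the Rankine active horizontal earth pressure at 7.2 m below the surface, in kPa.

K_a = (1 − sin φ)/(1 + sin φ) = 0.3401.
σ_h = K_a γ z = 0.3401 × 21.5 × 7.2 = 52.65 kPa.

52.6 kPa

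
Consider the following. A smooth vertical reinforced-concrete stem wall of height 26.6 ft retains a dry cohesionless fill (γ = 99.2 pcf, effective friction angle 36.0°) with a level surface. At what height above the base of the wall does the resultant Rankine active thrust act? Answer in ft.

K_a = 0.2596.
The pressure distribution is triangular, so the resultant acts at H/3 above the base = 26.6/3 = 8.867 ft.

8.87 ft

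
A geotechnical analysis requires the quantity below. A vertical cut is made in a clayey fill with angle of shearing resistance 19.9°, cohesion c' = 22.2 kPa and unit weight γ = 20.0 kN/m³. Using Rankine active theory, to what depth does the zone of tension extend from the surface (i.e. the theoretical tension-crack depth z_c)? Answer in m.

K_a = tan²(45° − 19.9°/2) = 0.4921; √K_a = 0.7015.
The active pressure is zero where K_a γ z = 2c√K_a, so z_c = 2c/(γ√K_a) = 2×22.2/(20.0×0.7015) = 3.165 m.

3.16 m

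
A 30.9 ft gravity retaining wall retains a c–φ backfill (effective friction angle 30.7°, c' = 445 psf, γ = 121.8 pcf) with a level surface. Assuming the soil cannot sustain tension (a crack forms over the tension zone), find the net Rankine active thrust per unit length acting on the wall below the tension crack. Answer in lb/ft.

K_a = 0.3240; √K_a = 0.5692.
Tension-crack depth z_c = 2c/(γ√K_a) = 2×445/(121.8×0.5692) = 12.84 ft.
σ_a at base = K_a γ H − 2c√K_a = 0.3240×121.8×30.9 − 2×445×0.5692 = 712.9 psf.
P_a = ½ × 712.9 × (H − z_c) = 0.5×712.9×18.06 = 6439 lb/ft.

6440 lb/ft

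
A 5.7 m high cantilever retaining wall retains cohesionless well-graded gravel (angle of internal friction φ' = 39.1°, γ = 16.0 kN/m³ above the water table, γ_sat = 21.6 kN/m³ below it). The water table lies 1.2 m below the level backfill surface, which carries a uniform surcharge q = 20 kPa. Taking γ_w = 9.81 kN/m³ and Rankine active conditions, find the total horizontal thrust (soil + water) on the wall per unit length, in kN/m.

K_a = tan²(45° − φ/2) = 0.2265.
γ' = 21.6 − 9.81 = 11.79 kN/m³. h₂ = H − d_w = 4.5 m.
σ'_h: at surface K_a·q = 4.530; at WT K_a(q+γd_w) = 8.878; at base K_a(q+γd_w+γ'h₂) = 20.89 kPa.
P₁ = ½(4.530+8.878)×1.2 = 8.045; P₂ = ½(8.878+20.89)×4.5 = 66.99; P_w = ½γ_w h₂² = 99.33.
Total = 8.045+66.99+99.33 = 174.4 kN/m.

174 kN/m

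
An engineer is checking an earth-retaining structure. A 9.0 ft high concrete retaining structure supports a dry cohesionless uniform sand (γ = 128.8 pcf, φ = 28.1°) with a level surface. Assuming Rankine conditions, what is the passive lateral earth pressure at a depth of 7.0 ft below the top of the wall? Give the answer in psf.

2510 psf

K_p = (1 + sin φ)/(1 − sin φ) = 2.781.
σ_h = K_p γ z = 2.781 × 128.8 × 7.0 = 2507 psf.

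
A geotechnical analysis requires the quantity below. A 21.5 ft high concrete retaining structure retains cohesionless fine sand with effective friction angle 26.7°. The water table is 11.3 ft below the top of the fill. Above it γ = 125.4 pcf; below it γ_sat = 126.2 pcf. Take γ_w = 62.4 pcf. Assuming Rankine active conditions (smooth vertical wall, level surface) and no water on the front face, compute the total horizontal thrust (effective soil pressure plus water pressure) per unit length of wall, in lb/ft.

K_a = tan²(45° − φ/2) = 0.3800.
γ' = 126.2 − 62.4 = 63.80 pcf. Depth below WT = 10.2 ft.
σ'_h at WT = K_a γ d_w = 538.4 psf; at base = 538.4 + K_a γ' × 10.2 = 785.7 psf.
P₁ (0–11.3 ft) = ½×538.4×11.3 = 3042. P₂ (11.3–21.5 ft) = ½(538.4+785.7)×10.2 = 6753.
P_w = ½ γ_w h₂² = 0.5×62.4×10.2² = 3246. Total = 3042+6753+3246 = 13040 lb/ft.

13000 lb/ft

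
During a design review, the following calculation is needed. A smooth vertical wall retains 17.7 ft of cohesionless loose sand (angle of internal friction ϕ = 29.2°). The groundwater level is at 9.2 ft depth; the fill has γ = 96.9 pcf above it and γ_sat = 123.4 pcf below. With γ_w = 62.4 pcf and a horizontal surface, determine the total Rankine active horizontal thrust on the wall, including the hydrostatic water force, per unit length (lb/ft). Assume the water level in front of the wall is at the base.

7030 lb/ft

K_a = tan²(45° − φ/2) = 0.3442.
γ' = 123.4 − 62.4 = 61.00 pcf. Depth below WT = 8.5 ft.
σ'_h at WT = K_a γ d_w = 306.9 psf; at base = 306.9 + K_a γ' × 8.5 = 485.3 psf.
P₁ (0–9.2 ft) = ½×306.9×9.2 = 1412. P₂ (9.2–17.7 ft) = ½(306.9+485.3)×8.5 = 3367.
P_w = ½ γ_w h₂² = 0.5×62.4×8.5² = 2254. Total = 1412+3367+2254 = 7033 lb/ft.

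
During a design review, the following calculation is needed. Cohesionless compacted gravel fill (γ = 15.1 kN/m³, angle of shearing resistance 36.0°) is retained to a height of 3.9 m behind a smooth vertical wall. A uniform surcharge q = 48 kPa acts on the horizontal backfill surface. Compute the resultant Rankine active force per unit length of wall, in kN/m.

78.4 kN/m

K_a = tan²(45° − φ/2) = 0.2596.
Soil triangle: ½ K_a γ H² = 0.5×0.2596×15.1×3.9² = 29.81 kN/m.
Surcharge rectangle: K_a q H = 0.2596×48×3.9 = 48.60 kN/m.
Total = 29.81 + 48.60 = 78.41 kN/m.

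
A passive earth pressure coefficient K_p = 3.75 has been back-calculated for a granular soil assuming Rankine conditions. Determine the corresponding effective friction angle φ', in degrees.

K_p = (1+sin φ)/(1−sin φ) ⇒ sin φ = (K_p − 1)/(K_p + 1) = 0.5789.
φ = arcsin(0.5789) = 35.38°.

35.4°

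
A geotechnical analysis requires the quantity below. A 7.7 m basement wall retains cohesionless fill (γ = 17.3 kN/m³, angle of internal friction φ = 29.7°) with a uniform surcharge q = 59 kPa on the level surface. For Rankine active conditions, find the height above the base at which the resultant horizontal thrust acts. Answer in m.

K_a = 0.3374.
Triangular part P₁ = ½K_aγH² = 173.0 at H/3 = 2.567 m; rectangular part P₂ = K_a q H = 153.3 at H/2 = 3.850 m.
ȳ = (P₁·2.567 + P₂·3.850)/(P₁+P₂) = 3.169 m.

3.17 m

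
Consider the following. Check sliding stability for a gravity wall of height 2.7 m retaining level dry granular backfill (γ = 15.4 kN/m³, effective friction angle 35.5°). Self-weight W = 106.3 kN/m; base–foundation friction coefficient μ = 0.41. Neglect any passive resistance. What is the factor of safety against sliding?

2.93

K_a = tan²(45° − 35.5°/2) = 0.2653.
P_a = ½K_aγH² = 0.5×0.2653×15.4×2.7² = 14.89 kN/m, acting at H/3 = 0.9000 m above the base.
FS_sliding = μW / P_a = 0.41×106.3 / 14.89 = 2.927.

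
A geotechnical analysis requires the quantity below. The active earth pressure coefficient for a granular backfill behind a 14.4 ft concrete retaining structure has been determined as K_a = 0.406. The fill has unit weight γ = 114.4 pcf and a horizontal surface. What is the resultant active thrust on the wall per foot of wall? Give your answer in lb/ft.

P = ½ K_a γ H² = 0.5 × 0.406 × 114.4 × 14.4² = 4816 lb/ft.

4820 lb/ft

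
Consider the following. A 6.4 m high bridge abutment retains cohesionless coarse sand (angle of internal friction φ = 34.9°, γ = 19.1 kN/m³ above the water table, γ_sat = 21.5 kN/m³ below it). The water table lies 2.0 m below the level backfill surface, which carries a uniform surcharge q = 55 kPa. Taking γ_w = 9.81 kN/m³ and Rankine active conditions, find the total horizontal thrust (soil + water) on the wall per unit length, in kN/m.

278 kN/m

K_a = tan²(45° − φ/2) = 0.2721.
γ' = 21.5 − 9.81 = 11.69 kN/m³. h₂ = H − d_w = 4.4 m.
σ'_h: at surface K_a·q = 14.97; at WT K_a(q+γd_w) = 25.36; at base K_a(q+γd_w+γ'h₂) = 39.36 kPa.
P₁ = ½(14.97+25.36)×2.0 = 40.33; P₂ = ½(25.36+39.36)×4.4 = 142.4; P_w = ½γ_w h₂² = 94.96.
Total = 40.33+142.4+94.96 = 277.7 kN/m.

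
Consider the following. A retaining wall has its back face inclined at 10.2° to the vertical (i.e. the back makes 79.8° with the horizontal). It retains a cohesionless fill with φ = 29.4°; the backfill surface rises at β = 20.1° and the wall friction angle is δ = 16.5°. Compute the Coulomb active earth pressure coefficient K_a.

0.555

K_a = sin²(α+φ) / [sin²α · sin(α−δ) · (1 + √{sin(φ+δ)sin(φ−β) / (sin(α−δ)sin(α+β))})²].
With α = 79.8°, φ = 29.4°, δ = 16.5°, β = 20.1°: K_a = 0.5546.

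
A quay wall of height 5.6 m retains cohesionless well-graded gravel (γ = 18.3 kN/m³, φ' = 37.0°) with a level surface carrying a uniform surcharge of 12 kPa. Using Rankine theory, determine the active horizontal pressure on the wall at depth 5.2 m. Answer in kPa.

K_a = (1 − sin φ)/(1 + sin φ) = 0.2486.
σ_v = γz + q = 18.3 × 5.2 + 12 = 107.2 kPa.
σ_h = K_a σ_v = 0.2486 × 107.2 = 26.64 kPa.

26.6 kPa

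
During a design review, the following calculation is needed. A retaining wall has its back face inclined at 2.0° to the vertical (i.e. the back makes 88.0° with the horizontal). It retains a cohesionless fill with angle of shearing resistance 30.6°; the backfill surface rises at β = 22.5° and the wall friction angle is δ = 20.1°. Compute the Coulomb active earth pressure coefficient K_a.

K_a = sin²(α+φ) / [sin²α · sin(α−δ) · (1 + √{sin(φ+δ)sin(φ−β) / (sin(α−δ)sin(α+β))})²].
With α = 88.0°, φ = 30.6°, δ = 20.1°, β = 22.5°: K_a = 0.4541.

0.454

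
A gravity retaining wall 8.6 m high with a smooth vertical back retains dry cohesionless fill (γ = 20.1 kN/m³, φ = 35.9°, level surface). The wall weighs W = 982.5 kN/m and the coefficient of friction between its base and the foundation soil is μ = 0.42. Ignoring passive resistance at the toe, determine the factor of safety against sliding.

2.13

K_a = tan²(45° − 35.9°/2) = 0.2607.
P_a = ½K_aγH² = 0.5×0.2607×20.1×8.6² = 193.8 kN/m, acting at H/3 = 2.867 m above the base.
FS_sliding = μW / P_a = 0.42×982.5 / 193.8 = 2.129.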